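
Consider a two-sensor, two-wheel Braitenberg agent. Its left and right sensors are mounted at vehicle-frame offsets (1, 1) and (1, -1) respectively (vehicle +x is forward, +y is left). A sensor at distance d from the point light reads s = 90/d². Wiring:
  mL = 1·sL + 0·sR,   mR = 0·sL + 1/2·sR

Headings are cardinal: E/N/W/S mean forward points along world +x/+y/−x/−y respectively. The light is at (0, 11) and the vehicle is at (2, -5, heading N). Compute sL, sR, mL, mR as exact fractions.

left sensor world pos  = (1, -4); dL² = 226
right sensor world pos = (3, -4); dR² = 234
sL = 90/226 = 45/113
sR = 90/234 = 5/13
mL = 1·sL + 0·sR = 45/113
mR = 0·sL + 1/2·sR = 5/26

45/113 5/13 45/113 5/26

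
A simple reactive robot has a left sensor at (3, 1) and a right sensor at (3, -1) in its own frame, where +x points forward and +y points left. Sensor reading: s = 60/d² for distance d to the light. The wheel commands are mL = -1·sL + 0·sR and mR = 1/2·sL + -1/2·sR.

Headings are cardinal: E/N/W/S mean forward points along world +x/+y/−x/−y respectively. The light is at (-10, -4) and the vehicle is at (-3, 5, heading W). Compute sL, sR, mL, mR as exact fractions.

left sensor world pos  = (-6, 4); dL² = 80
right sensor world pos = (-6, 6); dR² = 116
sL = 60/80 = 3/4
sR = 60/116 = 15/29
mL = -1·sL + 0·sR = -3/4
mR = 1/2·sL + -1/2·sR = 27/232

3/4 15/29 -3/4 27/232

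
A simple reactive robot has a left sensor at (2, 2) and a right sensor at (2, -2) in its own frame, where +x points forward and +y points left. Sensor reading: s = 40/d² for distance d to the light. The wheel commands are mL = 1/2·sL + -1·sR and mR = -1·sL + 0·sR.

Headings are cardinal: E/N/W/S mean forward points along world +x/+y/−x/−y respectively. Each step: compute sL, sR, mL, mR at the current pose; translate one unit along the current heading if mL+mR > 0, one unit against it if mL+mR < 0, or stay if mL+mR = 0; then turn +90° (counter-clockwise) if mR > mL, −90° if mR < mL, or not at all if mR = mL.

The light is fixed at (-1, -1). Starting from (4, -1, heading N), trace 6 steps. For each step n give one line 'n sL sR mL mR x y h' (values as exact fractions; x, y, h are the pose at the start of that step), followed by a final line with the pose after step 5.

0 40/13 40/53 540/689 -40/13 4 -1 N
1 4/5 20/29 -42/145 -4/5 4 -2 E
2 8/9 40/13 -308/117 -8/9 3 -2 S
3 1 1 -1/2 -1 3 -1 E
4 40/29 8 -212/29 -40/29 2 -1 S
5 20/17 20/13 -210/221 -20/17 2 0 E
final 1 0 S

n=0: pose=(4,-1,N); sL=40/13, sR=40/53; mL=540/689, mR=-40/13; mL+mR=-1580/689 → advance -1; mR−mL=-2660/689 → turn -1·90°
n=1: pose=(4,-2,E); sL=4/5, sR=20/29; mL=-42/145, mR=-4/5; mL+mR=-158/145 → advance -1; mR−mL=-74/145 → turn -1·90°
n=2: pose=(3,-2,S); sL=8/9, sR=40/13; mL=-308/117, mR=-8/9; mL+mR=-412/117 → advance -1; mR−mL=68/39 → turn +1·90°
n=3: pose=(3,-1,E); sL=1, sR=1; mL=-1/2, mR=-1; mL+mR=-3/2 → advance -1; mR−mL=-1/2 → turn -1·90°
n=4: pose=(2,-1,S); sL=40/29, sR=8; mL=-212/29, mR=-40/29; mL+mR=-252/29 → advance -1; mR−mL=172/29 → turn +1·90°
n=5: pose=(2,0,E); sL=20/17, sR=20/13; mL=-210/221, mR=-20/17; mL+mR=-470/221 → advance -1; mR−mL=-50/221 → turn -1·90°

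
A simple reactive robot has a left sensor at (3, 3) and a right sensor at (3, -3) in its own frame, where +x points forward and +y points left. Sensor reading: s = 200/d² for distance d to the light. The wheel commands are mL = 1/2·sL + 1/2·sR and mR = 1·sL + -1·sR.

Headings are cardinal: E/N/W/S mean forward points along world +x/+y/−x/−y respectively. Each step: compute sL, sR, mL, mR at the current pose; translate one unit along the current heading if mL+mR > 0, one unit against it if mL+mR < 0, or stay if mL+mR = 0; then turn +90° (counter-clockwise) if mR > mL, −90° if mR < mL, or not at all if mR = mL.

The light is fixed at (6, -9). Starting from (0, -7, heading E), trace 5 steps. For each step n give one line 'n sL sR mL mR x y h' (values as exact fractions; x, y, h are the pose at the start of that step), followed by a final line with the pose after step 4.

n=0: pose=(0,-7,E); sL=100/17, sR=20; mL=220/17, mR=-240/17; mL+mR=-20/17 → advance -1; mR−mL=-460/17 → turn -1·90°
n=1: pose=(-1,-7,S); sL=200/17, sR=200/101; mL=11800/1717, mR=16800/1717; mL+mR=28600/1717 → advance +1; mR−mL=5000/1717 → turn +1·90°
n=2: pose=(-1,-8,E); sL=25/4, sR=10; mL=65/8, mR=-15/4; mL+mR=35/8 → advance +1; mR−mL=-95/8 → turn -1·90°
n=3: pose=(0,-8,S); sL=200/13, sR=40/17; mL=1960/221, mR=2880/221; mL+mR=4840/221 → advance +1; mR−mL=920/221 → turn +1·90°
n=4: pose=(0,-9,E); sL=100/9, sR=100/9; mL=100/9, mR=0; mL+mR=100/9 → advance +1; mR−mL=-100/9 → turn -1·90°

0 100/17 20 220/17 -240/17 0 -7 E
1 200/17 200/101 11800/1717 16800/1717 -1 -7 S
2 25/4 10 65/8 -15/4 -1 -8 E
3 200/13 40/17 1960/221 2880/221 0 -8 S
4 100/9 100/9 100/9 0 0 -9 E
final 1 -9 S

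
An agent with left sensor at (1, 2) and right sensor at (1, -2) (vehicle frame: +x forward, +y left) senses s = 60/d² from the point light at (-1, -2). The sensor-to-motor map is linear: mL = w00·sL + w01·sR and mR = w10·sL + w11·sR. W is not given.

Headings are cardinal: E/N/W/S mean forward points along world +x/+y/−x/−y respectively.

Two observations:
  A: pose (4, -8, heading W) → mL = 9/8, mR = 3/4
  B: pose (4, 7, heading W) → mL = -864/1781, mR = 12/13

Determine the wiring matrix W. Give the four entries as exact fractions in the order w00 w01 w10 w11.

obs A: pose=(4,-8,W) → sL=3/4, sR=15/8, mL=9/8, mR=3/4
obs B: pose=(4,7,W) → sL=12/13, sR=60/137, mL=-864/1781, mR=12/13
sensor matrix S = [[3/4, 15/8], [12/13, 60/137]]; det S = -4995/3562
solve [mL_A; mL_B] = S·[w00; w01] and [mR_A; mR_B] = S·[w10; w11]:
  w00 = -1, w01 = 1, w10 = 1, w11 = 0

-1 1 1 0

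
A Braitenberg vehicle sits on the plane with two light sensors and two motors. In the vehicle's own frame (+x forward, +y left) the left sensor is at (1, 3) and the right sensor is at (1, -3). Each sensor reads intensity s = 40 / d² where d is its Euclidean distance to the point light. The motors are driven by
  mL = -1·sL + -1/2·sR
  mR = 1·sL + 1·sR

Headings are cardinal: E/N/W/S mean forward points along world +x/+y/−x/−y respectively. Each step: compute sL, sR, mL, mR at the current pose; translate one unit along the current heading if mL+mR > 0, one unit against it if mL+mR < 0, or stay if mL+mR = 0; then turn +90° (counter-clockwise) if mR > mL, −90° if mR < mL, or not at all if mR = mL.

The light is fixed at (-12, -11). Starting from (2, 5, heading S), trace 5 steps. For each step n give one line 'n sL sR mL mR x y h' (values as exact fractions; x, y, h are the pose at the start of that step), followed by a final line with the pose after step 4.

0 20/257 20/173 -6030/44461 8600/44461 2 5 S
1 40/549 40/369 -2860/22509 1360/7503 2 4 E
2 1/10 2/29 -39/290 49/290 3 4 N
3 8/73 40/557 -5916/40661 7376/40661 3 5 W
4 20/257 20/173 -6030/44461 8600/44461 2 5 S
final 2 4 E

n=0: pose=(2,5,S); sL=20/257, sR=20/173; mL=-6030/44461, mR=8600/44461; mL+mR=10/173 → advance +1; mR−mL=14630/44461 → turn +1·90°
n=1: pose=(2,4,E); sL=40/549, sR=40/369; mL=-2860/22509, mR=1360/7503; mL+mR=20/369 → advance +1; mR−mL=6940/22509 → turn +1·90°
n=2: pose=(3,4,N); sL=1/10, sR=2/29; mL=-39/290, mR=49/290; mL+mR=1/29 → advance +1; mR−mL=44/145 → turn +1·90°
n=3: pose=(3,5,W); sL=8/73, sR=40/557; mL=-5916/40661, mR=7376/40661; mL+mR=20/557 → advance +1; mR−mL=13292/40661 → turn +1·90°
n=4: pose=(2,5,S); sL=20/257, sR=20/173; mL=-6030/44461, mR=8600/44461; mL+mR=10/173 → advance +1; mR−mL=14630/44461 → turn +1·90°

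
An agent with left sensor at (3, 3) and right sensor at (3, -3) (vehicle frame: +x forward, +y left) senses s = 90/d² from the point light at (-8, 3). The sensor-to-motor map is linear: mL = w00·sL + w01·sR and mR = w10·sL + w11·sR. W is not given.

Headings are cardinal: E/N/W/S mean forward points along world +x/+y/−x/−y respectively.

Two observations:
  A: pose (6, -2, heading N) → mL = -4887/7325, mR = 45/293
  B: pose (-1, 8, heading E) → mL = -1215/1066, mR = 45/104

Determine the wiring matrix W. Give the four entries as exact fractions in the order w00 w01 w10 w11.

-1/2 -1 0 1/2

obs A: pose=(6,-2,N) → sL=18/25, sR=90/293, mL=-4887/7325, mR=45/293
obs B: pose=(-1,8,E) → sL=45/82, sR=45/52, mL=-1215/1066, mR=45/104
sensor matrix S = [[18/25, 90/293], [45/82, 45/52]]; det S = 709803/1561690
solve [mL_A; mL_B] = S·[w00; w01] and [mR_A; mR_B] = S·[w10; w11]:
  w00 = -1/2, w01 = -1, w10 = 0, w11 = 1/2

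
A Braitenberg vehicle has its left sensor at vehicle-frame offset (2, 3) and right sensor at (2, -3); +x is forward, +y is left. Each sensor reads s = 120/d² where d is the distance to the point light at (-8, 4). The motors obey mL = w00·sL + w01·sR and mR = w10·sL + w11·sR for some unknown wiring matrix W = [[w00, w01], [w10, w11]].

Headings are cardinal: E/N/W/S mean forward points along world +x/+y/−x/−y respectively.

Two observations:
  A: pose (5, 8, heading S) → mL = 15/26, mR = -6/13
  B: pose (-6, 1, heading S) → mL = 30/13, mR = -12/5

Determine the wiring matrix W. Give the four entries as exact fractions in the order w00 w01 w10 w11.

obs A: pose=(5,8,S) → sL=6/13, sR=15/13, mL=15/26, mR=-6/13
obs B: pose=(-6,1,S) → sL=12/5, sR=60/13, mL=30/13, mR=-12/5
sensor matrix S = [[6/13, 15/13], [12/5, 60/13]]; det S = -108/169
solve [mL_A; mL_B] = S·[w00; w01] and [mR_A; mR_B] = S·[w10; w11]:
  w00 = 0, w01 = 1/2, w10 = -1, w11 = 0

0 1/2 -1 0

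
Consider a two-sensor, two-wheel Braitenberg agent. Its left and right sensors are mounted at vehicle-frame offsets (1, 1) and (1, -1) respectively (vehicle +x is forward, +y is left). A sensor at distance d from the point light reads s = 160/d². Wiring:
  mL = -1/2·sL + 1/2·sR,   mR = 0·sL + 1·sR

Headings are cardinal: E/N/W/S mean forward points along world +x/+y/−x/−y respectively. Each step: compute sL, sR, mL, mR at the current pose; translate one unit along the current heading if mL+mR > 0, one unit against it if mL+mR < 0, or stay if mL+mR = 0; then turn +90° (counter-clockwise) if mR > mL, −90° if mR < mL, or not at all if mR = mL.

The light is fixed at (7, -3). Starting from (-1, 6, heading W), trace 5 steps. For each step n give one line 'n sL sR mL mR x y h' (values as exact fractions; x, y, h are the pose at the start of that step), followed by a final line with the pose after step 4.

0 32/29 160/181 -576/5249 160/181 -1 6 W
1 5/4 40/41 -45/328 40/41 -2 6 S
2 32/29 160/113 512/3277 160/113 -2 5 E
3 80/81 16/13 128/1053 16/13 -1 5 N
4 32/29 160/181 -576/5249 160/181 -1 6 W
final -2 6 S

n=0: pose=(-1,6,W); sL=32/29, sR=160/181; mL=-576/5249, mR=160/181; mL+mR=4064/5249 → advance +1; mR−mL=5216/5249 → turn +1·90°
n=1: pose=(-2,6,S); sL=5/4, sR=40/41; mL=-45/328, mR=40/41; mL+mR=275/328 → advance +1; mR−mL=365/328 → turn +1·90°
n=2: pose=(-2,5,E); sL=32/29, sR=160/113; mL=512/3277, mR=160/113; mL+mR=5152/3277 → advance +1; mR−mL=4128/3277 → turn +1·90°
n=3: pose=(-1,5,N); sL=80/81, sR=16/13; mL=128/1053, mR=16/13; mL+mR=1424/1053 → advance +1; mR−mL=1168/1053 → turn +1·90°
n=4: pose=(-1,6,W); sL=32/29, sR=160/181; mL=-576/5249, mR=160/181; mL+mR=4064/5249 → advance +1; mR−mL=5216/5249 → turn +1·90°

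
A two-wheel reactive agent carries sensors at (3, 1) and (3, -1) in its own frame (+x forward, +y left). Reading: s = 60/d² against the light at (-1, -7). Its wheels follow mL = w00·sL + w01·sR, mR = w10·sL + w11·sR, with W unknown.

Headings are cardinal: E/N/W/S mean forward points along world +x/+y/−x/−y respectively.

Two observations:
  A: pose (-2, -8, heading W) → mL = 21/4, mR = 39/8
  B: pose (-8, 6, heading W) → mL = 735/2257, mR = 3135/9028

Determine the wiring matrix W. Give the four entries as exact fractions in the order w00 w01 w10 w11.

obs A: pose=(-2,-8,W) → sL=3, sR=15/4, mL=21/4, mR=39/8
obs B: pose=(-8,6,W) → sL=15/61, sR=15/74, mL=735/2257, mR=3135/9028
sensor matrix S = [[3, 15/4], [15/61, 15/74]]; det S = -2835/9028
solve [mL_A; mL_B] = S·[w00; w01] and [mR_A; mR_B] = S·[w10; w11]:
  w00 = 1/2, w01 = 1, w10 = 1, w11 = 1/2

1/2 1 1 1/2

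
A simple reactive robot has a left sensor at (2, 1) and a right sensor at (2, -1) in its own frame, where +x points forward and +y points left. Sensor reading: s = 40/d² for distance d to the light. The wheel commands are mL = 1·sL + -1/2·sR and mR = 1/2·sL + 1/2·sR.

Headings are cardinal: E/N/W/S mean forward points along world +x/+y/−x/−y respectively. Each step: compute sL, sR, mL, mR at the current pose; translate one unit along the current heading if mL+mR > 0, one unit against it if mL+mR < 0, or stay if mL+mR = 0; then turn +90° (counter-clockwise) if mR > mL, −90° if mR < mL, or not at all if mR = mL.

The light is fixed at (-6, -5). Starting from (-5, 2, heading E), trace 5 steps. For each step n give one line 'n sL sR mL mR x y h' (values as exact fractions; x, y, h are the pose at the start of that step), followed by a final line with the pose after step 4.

n=0: pose=(-5,2,E); sL=40/73, sR=8/9; mL=68/657, mR=472/657; mL+mR=60/73 → advance +1; mR−mL=404/657 → turn +1·90°
n=1: pose=(-4,2,N); sL=20/41, sR=4/9; mL=98/369, mR=172/369; mL+mR=30/41 → advance +1; mR−mL=74/369 → turn +1·90°
n=2: pose=(-4,3,W); sL=40/49, sR=40/81; mL=2260/3969, mR=2600/3969; mL+mR=60/49 → advance +1; mR−mL=340/3969 → turn +1·90°
n=3: pose=(-5,3,S); sL=1, sR=10/9; mL=4/9, mR=19/18; mL+mR=3/2 → advance +1; mR−mL=11/18 → turn +1·90°
n=4: pose=(-5,2,E); sL=40/73, sR=8/9; mL=68/657, mR=472/657; mL+mR=60/73 → advance +1; mR−mL=404/657 → turn +1·90°

0 40/73 8/9 68/657 472/657 -5 2 E
1 20/41 4/9 98/369 172/369 -4 2 N
2 40/49 40/81 2260/3969 2600/3969 -4 3 W
3 1 10/9 4/9 19/18 -5 3 S
4 40/73 8/9 68/657 472/657 -5 2 E
final -4 2 N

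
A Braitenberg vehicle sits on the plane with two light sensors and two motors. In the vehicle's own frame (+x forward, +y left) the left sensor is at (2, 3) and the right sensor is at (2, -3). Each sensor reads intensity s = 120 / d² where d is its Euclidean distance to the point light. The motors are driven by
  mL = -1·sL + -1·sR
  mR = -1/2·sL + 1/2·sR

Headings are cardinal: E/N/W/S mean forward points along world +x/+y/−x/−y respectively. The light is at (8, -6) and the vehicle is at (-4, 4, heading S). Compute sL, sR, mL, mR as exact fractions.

left sensor world pos  = (-1, 2); dL² = 145
right sensor world pos = (-7, 2); dR² = 289
sL = 120/145 = 24/29
sR = 120/289 = 120/289
mL = -1·sL + -1·sR = -10416/8381
mR = -1/2·sL + 1/2·sR = -1728/8381

24/29 120/289 -10416/8381 -1728/8381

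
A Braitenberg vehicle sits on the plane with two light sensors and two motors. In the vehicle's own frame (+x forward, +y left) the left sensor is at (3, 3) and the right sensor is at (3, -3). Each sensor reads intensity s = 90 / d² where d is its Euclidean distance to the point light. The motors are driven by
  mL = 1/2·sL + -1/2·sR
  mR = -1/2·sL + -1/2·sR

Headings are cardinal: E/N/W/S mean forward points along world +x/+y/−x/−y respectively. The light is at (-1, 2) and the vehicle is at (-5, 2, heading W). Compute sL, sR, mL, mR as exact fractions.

left sensor world pos  = (-8, -1); dL² = 58
right sensor world pos = (-8, 5); dR² = 58
sL = 90/58 = 45/29
sR = 90/58 = 45/29
mL = 1/2·sL + -1/2·sR = 0
mR = -1/2·sL + -1/2·sR = -45/29

45/29 45/29 0 -45/29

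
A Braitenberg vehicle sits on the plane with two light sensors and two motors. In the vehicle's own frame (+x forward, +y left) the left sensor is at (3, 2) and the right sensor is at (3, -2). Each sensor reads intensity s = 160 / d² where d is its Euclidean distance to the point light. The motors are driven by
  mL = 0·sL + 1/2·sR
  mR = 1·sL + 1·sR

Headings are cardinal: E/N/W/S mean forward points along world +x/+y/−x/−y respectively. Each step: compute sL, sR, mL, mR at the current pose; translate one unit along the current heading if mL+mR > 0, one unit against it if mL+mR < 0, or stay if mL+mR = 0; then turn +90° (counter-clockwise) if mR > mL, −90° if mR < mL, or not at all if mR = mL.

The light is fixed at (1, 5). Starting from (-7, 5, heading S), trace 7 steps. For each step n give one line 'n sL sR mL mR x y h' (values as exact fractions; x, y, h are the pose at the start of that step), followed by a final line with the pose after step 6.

n=0: pose=(-7,5,S); sL=32/9, sR=160/109; mL=80/109, mR=4928/981; mL+mR=5648/981 → advance +1; mR−mL=4208/981 → turn +1·90°
n=1: pose=(-7,4,E); sL=80/13, sR=80/17; mL=40/17, mR=2400/221; mL+mR=2920/221 → advance +1; mR−mL=1880/221 → turn +1·90°
n=2: pose=(-6,4,N); sL=32/17, sR=160/29; mL=80/29, mR=3648/493; mL+mR=5008/493 → advance +1; mR−mL=2288/493 → turn +1·90°
n=3: pose=(-6,5,W); sL=20/13, sR=20/13; mL=10/13, mR=40/13; mL+mR=50/13 → advance +1; mR−mL=30/13 → turn +1·90°
n=4: pose=(-7,5,S); sL=32/9, sR=160/109; mL=80/109, mR=4928/981; mL+mR=5648/981 → advance +1; mR−mL=4208/981 → turn +1·90°
n=5: pose=(-7,4,E); sL=80/13, sR=80/17; mL=40/17, mR=2400/221; mL+mR=2920/221 → advance +1; mR−mL=1880/221 → turn +1·90°
n=6: pose=(-6,4,N); sL=32/17, sR=160/29; mL=80/29, mR=3648/493; mL+mR=5008/493 → advance +1; mR−mL=2288/493 → turn +1·90°

0 32/9 160/109 80/109 4928/981 -7 5 S
1 80/13 80/17 40/17 2400/221 -7 4 E
2 32/17 160/29 80/29 3648/493 -6 4 N
3 20/13 20/13 10/13 40/13 -6 5 W
4 32/9 160/109 80/109 4928/981 -7 5 S
5 80/13 80/17 40/17 2400/221 -7 4 E
6 32/17 160/29 80/29 3648/493 -6 4 N
final -6 5 W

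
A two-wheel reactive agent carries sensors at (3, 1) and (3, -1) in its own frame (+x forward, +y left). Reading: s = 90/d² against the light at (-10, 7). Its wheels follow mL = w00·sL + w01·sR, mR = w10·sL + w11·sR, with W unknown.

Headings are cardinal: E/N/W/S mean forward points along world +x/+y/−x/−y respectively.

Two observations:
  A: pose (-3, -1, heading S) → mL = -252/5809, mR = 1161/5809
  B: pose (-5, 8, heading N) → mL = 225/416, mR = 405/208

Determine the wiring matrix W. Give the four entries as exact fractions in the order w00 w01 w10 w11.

1/2 -1/2 1 -1/2

obs A: pose=(-3,-1,S) → sL=18/37, sR=90/157, mL=-252/5809, mR=1161/5809
obs B: pose=(-5,8,N) → sL=45/16, sR=45/26, mL=225/416, mR=405/208
sensor matrix S = [[18/37, 90/157], [45/16, 45/26]]; det S = -465345/604136
solve [mL_A; mL_B] = S·[w00; w01] and [mR_A; mR_B] = S·[w10; w11]:
  w00 = 1/2, w01 = -1/2, w10 = 1, w11 = -1/2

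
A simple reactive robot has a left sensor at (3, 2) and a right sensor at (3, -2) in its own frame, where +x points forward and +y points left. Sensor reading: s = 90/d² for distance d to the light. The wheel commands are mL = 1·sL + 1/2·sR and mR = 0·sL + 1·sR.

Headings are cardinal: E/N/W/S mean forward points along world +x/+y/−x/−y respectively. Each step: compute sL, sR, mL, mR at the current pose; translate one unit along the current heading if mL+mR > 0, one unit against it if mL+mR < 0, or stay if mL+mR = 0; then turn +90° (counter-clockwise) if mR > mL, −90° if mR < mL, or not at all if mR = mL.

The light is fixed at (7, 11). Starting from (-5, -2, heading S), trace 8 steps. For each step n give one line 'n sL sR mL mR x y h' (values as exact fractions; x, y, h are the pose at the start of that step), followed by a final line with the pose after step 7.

n=0: pose=(-5,-2,S); sL=45/178, sR=45/226; mL=14175/40228, mR=45/226; mL+mR=22185/40228 → advance +1; mR−mL=-6165/40228 → turn -1·90°
n=1: pose=(-5,-3,W); sL=90/481, sR=10/41; mL=6095/19721, mR=10/41; mL+mR=10905/19721 → advance +1; mR−mL=-1285/19721 → turn -1·90°
n=2: pose=(-6,-3,N); sL=45/173, sR=45/121; mL=18675/41866, mR=45/121; mL+mR=34245/41866 → advance +1; mR−mL=-3105/41866 → turn -1·90°
n=3: pose=(-6,-2,E); sL=90/221, sR=18/65; mL=603/1105, mR=18/65; mL+mR=909/1105 → advance +1; mR−mL=-297/1105 → turn -1·90°
n=4: pose=(-5,-2,S); sL=45/178, sR=45/226; mL=14175/40228, mR=45/226; mL+mR=22185/40228 → advance +1; mR−mL=-6165/40228 → turn -1·90°
n=5: pose=(-5,-3,W); sL=90/481, sR=10/41; mL=6095/19721, mR=10/41; mL+mR=10905/19721 → advance +1; mR−mL=-1285/19721 → turn -1·90°
n=6: pose=(-6,-3,N); sL=45/173, sR=45/121; mL=18675/41866, mR=45/121; mL+mR=34245/41866 → advance +1; mR−mL=-3105/41866 → turn -1·90°
n=7: pose=(-6,-2,E); sL=90/221, sR=18/65; mL=603/1105, mR=18/65; mL+mR=909/1105 → advance +1; mR−mL=-297/1105 → turn -1·90°

0 45/178 45/226 14175/40228 45/226 -5 -2 S
1 90/481 10/41 6095/19721 10/41 -5 -3 W
2 45/173 45/121 18675/41866 45/121 -6 -3 N
3 90/221 18/65 603/1105 18/65 -6 -2 E
4 45/178 45/226 14175/40228 45/226 -5 -2 S
5 90/481 10/41 6095/19721 10/41 -5 -3 W
6 45/173 45/121 18675/41866 45/121 -6 -3 N
7 90/221 18/65 603/1105 18/65 -6 -2 E
final -5 -2 S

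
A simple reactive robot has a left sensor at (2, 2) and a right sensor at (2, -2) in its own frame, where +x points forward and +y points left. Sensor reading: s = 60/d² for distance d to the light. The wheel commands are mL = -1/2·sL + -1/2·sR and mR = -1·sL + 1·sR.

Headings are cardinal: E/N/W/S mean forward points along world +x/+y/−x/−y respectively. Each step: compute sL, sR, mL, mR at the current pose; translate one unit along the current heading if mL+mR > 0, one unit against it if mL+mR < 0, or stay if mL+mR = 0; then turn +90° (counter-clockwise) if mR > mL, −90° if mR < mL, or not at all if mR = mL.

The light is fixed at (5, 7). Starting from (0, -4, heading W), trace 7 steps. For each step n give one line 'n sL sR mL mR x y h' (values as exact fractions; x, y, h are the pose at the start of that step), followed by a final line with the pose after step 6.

0 30/109 6/13 -522/1417 264/1417 0 -4 W
1 60/173 12/41 -2268/7093 -384/7093 1 -4 S
2 15/17 15/37 -405/629 -300/629 1 -3 E
3 60/113 60/73 -5580/8249 2400/8249 0 -3 N
4 30/109 6/13 -522/1417 264/1417 0 -4 W
5 60/173 12/41 -2268/7093 -384/7093 1 -4 S
6 15/17 15/37 -405/629 -300/629 1 -3 E
final 0 -3 N

n=0: pose=(0,-4,W); sL=30/109, sR=6/13; mL=-522/1417, mR=264/1417; mL+mR=-258/1417 → advance -1; mR−mL=786/1417 → turn +1·90°
n=1: pose=(1,-4,S); sL=60/173, sR=12/41; mL=-2268/7093, mR=-384/7093; mL+mR=-2652/7093 → advance -1; mR−mL=1884/7093 → turn +1·90°
n=2: pose=(1,-3,E); sL=15/17, sR=15/37; mL=-405/629, mR=-300/629; mL+mR=-705/629 → advance -1; mR−mL=105/629 → turn +1·90°
n=3: pose=(0,-3,N); sL=60/113, sR=60/73; mL=-5580/8249, mR=2400/8249; mL+mR=-3180/8249 → advance -1; mR−mL=7980/8249 → turn +1·90°
n=4: pose=(0,-4,W); sL=30/109, sR=6/13; mL=-522/1417, mR=264/1417; mL+mR=-258/1417 → advance -1; mR−mL=786/1417 → turn +1·90°
n=5: pose=(1,-4,S); sL=60/173, sR=12/41; mL=-2268/7093, mR=-384/7093; mL+mR=-2652/7093 → advance -1; mR−mL=1884/7093 → turn +1·90°
n=6: pose=(1,-3,E); sL=15/17, sR=15/37; mL=-405/629, mR=-300/629; mL+mR=-705/629 → advance -1; mR−mL=105/629 → turn +1·90°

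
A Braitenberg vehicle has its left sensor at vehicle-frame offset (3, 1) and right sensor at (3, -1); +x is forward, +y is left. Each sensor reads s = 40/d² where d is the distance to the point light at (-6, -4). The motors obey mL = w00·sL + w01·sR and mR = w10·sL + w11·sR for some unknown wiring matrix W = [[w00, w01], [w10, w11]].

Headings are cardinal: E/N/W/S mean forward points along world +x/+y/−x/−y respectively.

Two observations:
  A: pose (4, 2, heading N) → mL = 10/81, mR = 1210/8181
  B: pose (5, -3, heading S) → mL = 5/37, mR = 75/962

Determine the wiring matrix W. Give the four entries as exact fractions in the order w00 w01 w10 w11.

1/2 0 1 -1/2

obs A: pose=(4,2,N) → sL=20/81, sR=20/101, mL=10/81, mR=1210/8181
obs B: pose=(5,-3,S) → sL=10/37, sR=5/13, mL=5/37, mR=75/962
sensor matrix S = [[20/81, 20/101], [10/37, 5/13]]; det S = 163100/3935061
solve [mL_A; mL_B] = S·[w00; w01] and [mR_A; mR_B] = S·[w10; w11]:
  w00 = 1/2, w01 = 0, w10 = 1, w11 = -1/2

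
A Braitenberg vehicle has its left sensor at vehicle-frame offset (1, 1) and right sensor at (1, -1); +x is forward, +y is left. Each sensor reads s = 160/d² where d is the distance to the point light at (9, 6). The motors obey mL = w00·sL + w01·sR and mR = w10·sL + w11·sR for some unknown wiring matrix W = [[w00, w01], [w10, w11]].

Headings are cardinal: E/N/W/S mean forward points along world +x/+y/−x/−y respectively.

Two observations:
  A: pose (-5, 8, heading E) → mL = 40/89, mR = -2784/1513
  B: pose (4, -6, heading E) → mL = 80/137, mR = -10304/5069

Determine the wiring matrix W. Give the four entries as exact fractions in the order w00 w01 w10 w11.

1/2 0 -1 -1

obs A: pose=(-5,8,E) → sL=80/89, sR=16/17, mL=40/89, mR=-2784/1513
obs B: pose=(4,-6,E) → sL=160/137, sR=32/37, mL=80/137, mR=-10304/5069
sensor matrix S = [[80/89, 16/17], [160/137, 32/37]]; det S = -2467840/7669397
solve [mL_A; mL_B] = S·[w00; w01] and [mR_A; mR_B] = S·[w10; w11]:
  w00 = 1/2, w01 = 0, w10 = -1, w11 = -1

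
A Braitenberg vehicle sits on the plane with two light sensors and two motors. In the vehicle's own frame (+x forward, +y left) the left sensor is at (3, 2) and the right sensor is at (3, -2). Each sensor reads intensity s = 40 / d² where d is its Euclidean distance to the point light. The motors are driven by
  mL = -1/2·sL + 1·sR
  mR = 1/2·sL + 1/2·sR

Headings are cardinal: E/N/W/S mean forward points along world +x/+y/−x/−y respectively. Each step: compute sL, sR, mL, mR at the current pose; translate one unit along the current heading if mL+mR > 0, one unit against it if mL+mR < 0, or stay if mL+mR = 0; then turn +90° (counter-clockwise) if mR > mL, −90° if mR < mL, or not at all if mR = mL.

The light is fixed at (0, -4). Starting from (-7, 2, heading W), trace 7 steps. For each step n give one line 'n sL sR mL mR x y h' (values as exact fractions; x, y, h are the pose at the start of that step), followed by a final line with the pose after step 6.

0 10/29 10/41 85/1189 350/1189 -7 2 W
1 8/9 40/109 -76/981 616/981 -8 2 S
2 20/37 20/17 570/629 540/629 -8 1 E
3 40/29 8/17 -108/493 456/493 -7 1 S
4 10/13 2 21/13 18/13 -7 0 E
5 40/17 8/13 -124/221 328/221 -6 0 S
6 20/17 4 58/17 44/17 -6 -1 E
final -5 -1 S

n=0: pose=(-7,2,W); sL=10/29, sR=10/41; mL=85/1189, mR=350/1189; mL+mR=15/41 → advance +1; mR−mL=265/1189 → turn +1·90°
n=1: pose=(-8,2,S); sL=8/9, sR=40/109; mL=-76/981, mR=616/981; mL+mR=60/109 → advance +1; mR−mL=692/981 → turn +1·90°
n=2: pose=(-8,1,E); sL=20/37, sR=20/17; mL=570/629, mR=540/629; mL+mR=30/17 → advance +1; mR−mL=-30/629 → turn -1·90°
n=3: pose=(-7,1,S); sL=40/29, sR=8/17; mL=-108/493, mR=456/493; mL+mR=12/17 → advance +1; mR−mL=564/493 → turn +1·90°
n=4: pose=(-7,0,E); sL=10/13, sR=2; mL=21/13, mR=18/13; mL+mR=3 → advance +1; mR−mL=-3/13 → turn -1·90°
n=5: pose=(-6,0,S); sL=40/17, sR=8/13; mL=-124/221, mR=328/221; mL+mR=12/13 → advance +1; mR−mL=452/221 → turn +1·90°
n=6: pose=(-6,-1,E); sL=20/17, sR=4; mL=58/17, mR=44/17; mL+mR=6 → advance +1; mR−mL=-14/17 → turn -1·90°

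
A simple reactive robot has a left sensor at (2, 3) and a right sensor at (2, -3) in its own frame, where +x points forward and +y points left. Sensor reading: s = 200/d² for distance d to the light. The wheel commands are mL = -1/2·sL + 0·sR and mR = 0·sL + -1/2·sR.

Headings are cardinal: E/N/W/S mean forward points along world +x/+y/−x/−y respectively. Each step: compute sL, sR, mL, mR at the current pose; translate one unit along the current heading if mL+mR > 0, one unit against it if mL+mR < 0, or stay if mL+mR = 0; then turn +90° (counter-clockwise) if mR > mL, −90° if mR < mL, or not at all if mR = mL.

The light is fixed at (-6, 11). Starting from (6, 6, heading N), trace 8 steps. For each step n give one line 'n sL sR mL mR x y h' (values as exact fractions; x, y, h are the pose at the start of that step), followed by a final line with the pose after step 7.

n=0: pose=(6,6,N); sL=20/9, sR=100/117; mL=-10/9, mR=-50/117; mL+mR=-20/13 → advance -1; mR−mL=80/117 → turn +1·90°
n=1: pose=(6,5,W); sL=200/181, sR=200/109; mL=-100/181, mR=-100/109; mL+mR=-29000/19729 → advance -1; mR−mL=-7200/19729 → turn -1·90°
n=2: pose=(7,5,N); sL=50/29, sR=25/34; mL=-25/29, mR=-25/68; mL+mR=-2425/1972 → advance -1; mR−mL=975/1972 → turn +1·90°
n=3: pose=(7,4,W); sL=200/221, sR=200/137; mL=-100/221, mR=-100/137; mL+mR=-35800/30277 → advance -1; mR−mL=-8400/30277 → turn -1·90°
n=4: pose=(8,4,N); sL=100/73, sR=100/157; mL=-50/73, mR=-50/157; mL+mR=-11500/11461 → advance -1; mR−mL=4200/11461 → turn +1·90°
n=5: pose=(8,3,W); sL=40/53, sR=200/169; mL=-20/53, mR=-100/169; mL+mR=-8680/8957 → advance -1; mR−mL=-1920/8957 → turn -1·90°
n=6: pose=(9,3,N); sL=10/9, sR=5/9; mL=-5/9, mR=-5/18; mL+mR=-5/6 → advance -1; mR−mL=5/18 → turn +1·90°
n=7: pose=(9,2,W); sL=200/313, sR=40/41; mL=-100/313, mR=-20/41; mL+mR=-10360/12833 → advance -1; mR−mL=-2160/12833 → turn -1·90°

0 20/9 100/117 -10/9 -50/117 6 6 N
1 200/181 200/109 -100/181 -100/109 6 5 W
2 50/29 25/34 -25/29 -25/68 7 5 N
3 200/221 200/137 -100/221 -100/137 7 4 W
4 100/73 100/157 -50/73 -50/157 8 4 N
5 40/53 200/169 -20/53 -100/169 8 3 W
6 10/9 5/9 -5/9 -5/18 9 3 N
7 200/313 40/41 -100/313 -20/41 9 2 W
final 10 2 N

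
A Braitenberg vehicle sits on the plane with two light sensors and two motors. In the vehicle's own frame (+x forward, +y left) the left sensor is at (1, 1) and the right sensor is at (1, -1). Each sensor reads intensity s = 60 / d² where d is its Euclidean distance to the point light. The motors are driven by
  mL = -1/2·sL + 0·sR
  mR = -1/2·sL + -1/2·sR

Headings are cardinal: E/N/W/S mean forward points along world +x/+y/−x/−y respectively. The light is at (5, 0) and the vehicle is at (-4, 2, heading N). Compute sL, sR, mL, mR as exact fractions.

left sensor world pos  = (-5, 3); dL² = 109
right sensor world pos = (-3, 3); dR² = 73
sL = 60/109 = 60/109
sR = 60/73 = 60/73
mL = -1/2·sL + 0·sR = -30/109
mR = -1/2·sL + -1/2·sR = -5460/7957

60/109 60/73 -30/109 -5460/7957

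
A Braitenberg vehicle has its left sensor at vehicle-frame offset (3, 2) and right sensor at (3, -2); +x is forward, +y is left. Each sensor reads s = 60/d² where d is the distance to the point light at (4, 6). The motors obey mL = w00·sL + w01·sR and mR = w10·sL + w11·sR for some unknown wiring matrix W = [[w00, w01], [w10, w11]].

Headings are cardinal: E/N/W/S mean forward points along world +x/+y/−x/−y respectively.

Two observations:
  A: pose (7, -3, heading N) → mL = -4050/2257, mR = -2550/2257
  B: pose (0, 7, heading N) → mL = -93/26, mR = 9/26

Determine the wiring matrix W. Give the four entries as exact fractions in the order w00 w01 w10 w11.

-1/2 -1 -1 1/2

obs A: pose=(7,-3,N) → sL=60/37, sR=60/61, mL=-4050/2257, mR=-2550/2257
obs B: pose=(0,7,N) → sL=15/13, sR=3, mL=-93/26, mR=9/26
sensor matrix S = [[60/37, 60/61], [15/13, 3]]; det S = 109440/29341
solve [mL_A; mL_B] = S·[w00; w01] and [mR_A; mR_B] = S·[w10; w11]:
  w00 = -1/2, w01 = -1, w10 = -1, w11 = 1/2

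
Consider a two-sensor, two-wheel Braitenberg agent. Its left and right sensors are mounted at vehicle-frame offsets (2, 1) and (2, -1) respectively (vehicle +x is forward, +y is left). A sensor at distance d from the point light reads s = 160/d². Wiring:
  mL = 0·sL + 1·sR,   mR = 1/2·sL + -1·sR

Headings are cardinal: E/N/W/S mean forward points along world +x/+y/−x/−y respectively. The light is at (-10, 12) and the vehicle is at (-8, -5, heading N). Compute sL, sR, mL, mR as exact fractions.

left sensor world pos  = (-9, -3); dL² = 226
right sensor world pos = (-7, -3); dR² = 234
sL = 160/226 = 80/113
sR = 160/234 = 80/117
mL = 0·sL + 1·sR = 80/117
mR = 1/2·sL + -1·sR = -4360/13221

80/113 80/117 80/117 -4360/13221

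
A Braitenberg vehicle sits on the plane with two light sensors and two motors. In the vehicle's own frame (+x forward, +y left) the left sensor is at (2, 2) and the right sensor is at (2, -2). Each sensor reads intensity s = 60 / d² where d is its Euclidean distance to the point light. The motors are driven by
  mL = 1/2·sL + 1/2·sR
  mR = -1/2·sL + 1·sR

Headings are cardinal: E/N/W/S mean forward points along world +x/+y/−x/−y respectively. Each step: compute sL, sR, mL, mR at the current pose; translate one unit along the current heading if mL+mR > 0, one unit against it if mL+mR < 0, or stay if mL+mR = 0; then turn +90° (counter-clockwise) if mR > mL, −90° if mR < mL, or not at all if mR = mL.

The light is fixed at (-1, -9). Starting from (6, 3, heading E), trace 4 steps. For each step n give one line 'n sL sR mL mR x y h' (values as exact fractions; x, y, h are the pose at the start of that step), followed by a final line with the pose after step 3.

n=0: pose=(6,3,E); sL=60/277, sR=60/181; mL=13740/50137, mR=11190/50137; mL+mR=90/181 → advance +1; mR−mL=-2550/50137 → turn -1·90°
n=1: pose=(7,3,S); sL=3/10, sR=15/34; mL=63/170, mR=99/340; mL+mR=45/68 → advance +1; mR−mL=-27/340 → turn -1·90°
n=2: pose=(7,2,W); sL=20/39, sR=12/41; mL=644/1599, mR=58/1599; mL+mR=18/41 → advance +1; mR−mL=-586/1599 → turn -1·90°
n=3: pose=(6,2,N); sL=30/97, sR=6/25; mL=666/2425, mR=207/2425; mL+mR=9/25 → advance +1; mR−mL=-459/2425 → turn -1·90°

0 60/277 60/181 13740/50137 11190/50137 6 3 E
1 3/10 15/34 63/170 99/340 7 3 S
2 20/39 12/41 644/1599 58/1599 7 2 W
3 30/97 6/25 666/2425 207/2425 6 2 N
final 6 3 E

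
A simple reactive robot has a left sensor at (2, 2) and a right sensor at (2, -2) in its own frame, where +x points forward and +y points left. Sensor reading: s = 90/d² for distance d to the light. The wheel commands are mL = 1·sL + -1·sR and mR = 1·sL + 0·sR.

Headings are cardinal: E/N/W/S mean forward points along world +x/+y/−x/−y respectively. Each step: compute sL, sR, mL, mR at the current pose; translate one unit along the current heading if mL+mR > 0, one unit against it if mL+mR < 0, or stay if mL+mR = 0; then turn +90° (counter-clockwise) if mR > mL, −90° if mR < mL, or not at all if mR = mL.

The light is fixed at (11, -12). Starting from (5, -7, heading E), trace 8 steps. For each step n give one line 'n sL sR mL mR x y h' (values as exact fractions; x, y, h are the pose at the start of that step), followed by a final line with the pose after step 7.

n=0: pose=(5,-7,E); sL=18/13, sR=18/5; mL=-144/65, mR=18/13; mL+mR=-54/65 → advance -1; mR−mL=18/5 → turn +1·90°
n=1: pose=(4,-7,N); sL=9/13, sR=45/37; mL=-252/481, mR=9/13; mL+mR=81/481 → advance +1; mR−mL=45/37 → turn +1·90°
n=2: pose=(4,-6,W); sL=90/97, sR=18/29; mL=864/2813, mR=90/97; mL+mR=3474/2813 → advance +1; mR−mL=18/29 → turn +1·90°
n=3: pose=(3,-6,S); sL=45/26, sR=45/58; mL=360/377, mR=45/26; mL+mR=2025/754 → advance +1; mR−mL=45/58 → turn +1·90°
n=4: pose=(3,-7,E); sL=18/17, sR=2; mL=-16/17, mR=18/17; mL+mR=2/17 → advance +1; mR−mL=2 → turn +1·90°
n=5: pose=(4,-7,N); sL=9/13, sR=45/37; mL=-252/481, mR=9/13; mL+mR=81/481 → advance +1; mR−mL=45/37 → turn +1·90°
n=6: pose=(4,-6,W); sL=90/97, sR=18/29; mL=864/2813, mR=90/97; mL+mR=3474/2813 → advance +1; mR−mL=18/29 → turn +1·90°
n=7: pose=(3,-6,S); sL=45/26, sR=45/58; mL=360/377, mR=45/26; mL+mR=2025/754 → advance +1; mR−mL=45/58 → turn +1·90°

0 18/13 18/5 -144/65 18/13 5 -7 E
1 9/13 45/37 -252/481 9/13 4 -7 N
2 90/97 18/29 864/2813 90/97 4 -6 W
3 45/26 45/58 360/377 45/26 3 -6 S
4 18/17 2 -16/17 18/17 3 -7 E
5 9/13 45/37 -252/481 9/13 4 -7 N
6 90/97 18/29 864/2813 90/97 4 -6 W
7 45/26 45/58 360/377 45/26 3 -6 S
final 3 -7 E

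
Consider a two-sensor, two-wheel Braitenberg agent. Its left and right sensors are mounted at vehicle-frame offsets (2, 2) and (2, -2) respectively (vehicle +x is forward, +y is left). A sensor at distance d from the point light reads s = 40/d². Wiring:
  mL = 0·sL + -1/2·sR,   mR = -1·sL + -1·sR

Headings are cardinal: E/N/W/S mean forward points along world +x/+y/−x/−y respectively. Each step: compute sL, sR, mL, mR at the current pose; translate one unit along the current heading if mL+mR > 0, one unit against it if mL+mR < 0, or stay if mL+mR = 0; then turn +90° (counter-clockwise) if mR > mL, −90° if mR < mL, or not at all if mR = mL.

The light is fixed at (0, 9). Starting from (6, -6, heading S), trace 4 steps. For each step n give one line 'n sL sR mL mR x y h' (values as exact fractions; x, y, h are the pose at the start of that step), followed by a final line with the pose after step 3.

n=0: pose=(6,-6,S); sL=40/353, sR=8/61; mL=-4/61, mR=-5264/21533; mL+mR=-6676/21533 → advance -1; mR−mL=-3852/21533 → turn -1·90°
n=1: pose=(6,-5,W); sL=5/34, sR=1/4; mL=-1/8, mR=-27/68; mL+mR=-71/136 → advance -1; mR−mL=-37/136 → turn -1·90°
n=2: pose=(7,-5,N); sL=40/169, sR=8/45; mL=-4/45, mR=-3152/7605; mL+mR=-1276/2535 → advance -1; mR−mL=-2476/7605 → turn -1·90°
n=3: pose=(7,-6,E); sL=4/25, sR=4/37; mL=-2/37, mR=-248/925; mL+mR=-298/925 → advance -1; mR−mL=-198/925 → turn -1·90°

0 40/353 8/61 -4/61 -5264/21533 6 -6 S
1 5/34 1/4 -1/8 -27/68 6 -5 W
2 40/169 8/45 -4/45 -3152/7605 7 -5 N
3 4/25 4/37 -2/37 -248/925 7 -6 E
final 6 -6 S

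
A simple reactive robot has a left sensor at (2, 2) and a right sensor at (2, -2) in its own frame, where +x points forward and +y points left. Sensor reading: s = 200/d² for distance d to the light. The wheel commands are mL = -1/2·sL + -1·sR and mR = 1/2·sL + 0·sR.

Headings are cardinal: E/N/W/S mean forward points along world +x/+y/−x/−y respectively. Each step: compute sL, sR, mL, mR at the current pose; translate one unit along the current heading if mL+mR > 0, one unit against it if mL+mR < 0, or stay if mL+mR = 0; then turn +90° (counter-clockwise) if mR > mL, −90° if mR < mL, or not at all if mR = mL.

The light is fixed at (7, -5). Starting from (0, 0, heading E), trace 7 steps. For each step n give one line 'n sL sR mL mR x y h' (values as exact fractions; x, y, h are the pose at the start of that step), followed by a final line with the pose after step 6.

n=0: pose=(0,0,E); sL=100/37, sR=100/17; mL=-4550/629, mR=50/37; mL+mR=-100/17 → advance -1; mR−mL=5400/629 → turn +1·90°
n=1: pose=(-1,0,N); sL=200/149, sR=40/17; mL=-7660/2533, mR=100/149; mL+mR=-40/17 → advance -1; mR−mL=9360/2533 → turn +1·90°
n=2: pose=(-1,-1,W); sL=25/13, sR=25/17; mL=-1075/442, mR=25/26; mL+mR=-25/17 → advance -1; mR−mL=750/221 → turn +1·90°
n=3: pose=(0,-1,S); sL=200/29, sR=40/17; mL=-2860/493, mR=100/29; mL+mR=-40/17 → advance -1; mR−mL=4560/493 → turn +1·90°
n=4: pose=(0,0,E); sL=100/37, sR=100/17; mL=-4550/629, mR=50/37; mL+mR=-100/17 → advance -1; mR−mL=5400/629 → turn +1·90°
n=5: pose=(-1,0,N); sL=200/149, sR=40/17; mL=-7660/2533, mR=100/149; mL+mR=-40/17 → advance -1; mR−mL=9360/2533 → turn +1·90°
n=6: pose=(-1,-1,W); sL=25/13, sR=25/17; mL=-1075/442, mR=25/26; mL+mR=-25/17 → advance -1; mR−mL=750/221 → turn +1·90°

0 100/37 100/17 -4550/629 50/37 0 0 E
1 200/149 40/17 -7660/2533 100/149 -1 0 N
2 25/13 25/17 -1075/442 25/26 -1 -1 W
3 200/29 40/17 -2860/493 100/29 0 -1 S
4 100/37 100/17 -4550/629 50/37 0 0 E
5 200/149 40/17 -7660/2533 100/149 -1 0 N
6 25/13 25/17 -1075/442 25/26 -1 -1 W
final 0 -1 S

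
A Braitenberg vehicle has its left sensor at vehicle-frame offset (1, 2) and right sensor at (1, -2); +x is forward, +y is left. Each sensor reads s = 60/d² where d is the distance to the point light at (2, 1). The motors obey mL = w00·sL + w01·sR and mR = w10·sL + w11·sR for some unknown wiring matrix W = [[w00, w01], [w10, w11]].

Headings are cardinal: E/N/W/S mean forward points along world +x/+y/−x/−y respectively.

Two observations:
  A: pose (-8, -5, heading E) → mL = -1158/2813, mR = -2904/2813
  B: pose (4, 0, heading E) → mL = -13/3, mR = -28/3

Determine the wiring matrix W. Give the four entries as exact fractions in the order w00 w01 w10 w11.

-1 1/2 -1 -1

obs A: pose=(-8,-5,E) → sL=60/97, sR=12/29, mL=-1158/2813, mR=-2904/2813
obs B: pose=(4,0,E) → sL=6, sR=10/3, mL=-13/3, mR=-28/3
sensor matrix S = [[60/97, 12/29], [6, 10/3]]; det S = -1184/2813
solve [mL_A; mL_B] = S·[w00; w01] and [mR_A; mR_B] = S·[w10; w11]:
  w00 = -1, w01 = 1/2, w10 = -1, w11 = -1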